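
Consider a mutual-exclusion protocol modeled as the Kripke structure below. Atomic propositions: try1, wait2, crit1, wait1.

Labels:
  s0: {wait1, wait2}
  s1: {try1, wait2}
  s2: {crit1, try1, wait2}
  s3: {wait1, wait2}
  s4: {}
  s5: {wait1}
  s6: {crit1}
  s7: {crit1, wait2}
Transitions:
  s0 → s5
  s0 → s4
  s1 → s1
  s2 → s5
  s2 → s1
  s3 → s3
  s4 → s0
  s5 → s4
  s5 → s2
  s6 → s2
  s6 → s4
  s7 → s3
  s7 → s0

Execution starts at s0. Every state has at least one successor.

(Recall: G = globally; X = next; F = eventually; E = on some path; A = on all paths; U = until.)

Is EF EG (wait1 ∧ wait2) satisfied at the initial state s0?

Does not hold

States satisfying EG (wait1 ∧ wait2): {s3}.
States satisfying EF EG (wait1 ∧ wait2): {s3, s7}.
No suitable path/successor from s0 witnesses the formula.
s0 ∉ Sat(EF EG (wait1 ∧ wait2)).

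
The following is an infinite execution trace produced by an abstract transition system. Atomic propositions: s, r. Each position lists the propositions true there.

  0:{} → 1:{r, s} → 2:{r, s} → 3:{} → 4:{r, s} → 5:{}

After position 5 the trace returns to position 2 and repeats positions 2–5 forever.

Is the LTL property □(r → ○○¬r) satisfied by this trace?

r → ○○¬r must hold at every position from 0 onward. It fails at position 2, so □(r → ○○¬r) is false.
Positions where r holds: 1, 2, 4.
Check ○○¬r at each: 1→ok, 2→fails, 4→fails.

Violated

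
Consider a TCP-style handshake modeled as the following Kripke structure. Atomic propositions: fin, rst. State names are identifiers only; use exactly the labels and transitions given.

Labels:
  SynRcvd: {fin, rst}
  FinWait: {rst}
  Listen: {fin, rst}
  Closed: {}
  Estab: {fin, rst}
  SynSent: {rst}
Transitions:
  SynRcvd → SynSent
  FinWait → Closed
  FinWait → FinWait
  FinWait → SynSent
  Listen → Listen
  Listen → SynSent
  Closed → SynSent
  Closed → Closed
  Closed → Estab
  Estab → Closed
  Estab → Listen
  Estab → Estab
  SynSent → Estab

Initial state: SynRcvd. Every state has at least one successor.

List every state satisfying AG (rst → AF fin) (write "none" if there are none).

States satisfying rst → AF fin: {SynRcvd, Listen, Closed, Estab, SynSent}.
States satisfying AG (rst → AF fin): {SynRcvd, Listen, Closed, Estab, SynSent}.

{SynRcvd, Listen, Closed, Estab, SynSent}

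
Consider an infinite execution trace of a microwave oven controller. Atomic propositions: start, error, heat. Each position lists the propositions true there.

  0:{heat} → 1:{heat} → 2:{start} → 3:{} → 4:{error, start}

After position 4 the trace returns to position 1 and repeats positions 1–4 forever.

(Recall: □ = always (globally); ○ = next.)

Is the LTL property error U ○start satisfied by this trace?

Walking from position 0: at position 0, ○start has not yet held and error fails, so error U ○start is false.

Does not hold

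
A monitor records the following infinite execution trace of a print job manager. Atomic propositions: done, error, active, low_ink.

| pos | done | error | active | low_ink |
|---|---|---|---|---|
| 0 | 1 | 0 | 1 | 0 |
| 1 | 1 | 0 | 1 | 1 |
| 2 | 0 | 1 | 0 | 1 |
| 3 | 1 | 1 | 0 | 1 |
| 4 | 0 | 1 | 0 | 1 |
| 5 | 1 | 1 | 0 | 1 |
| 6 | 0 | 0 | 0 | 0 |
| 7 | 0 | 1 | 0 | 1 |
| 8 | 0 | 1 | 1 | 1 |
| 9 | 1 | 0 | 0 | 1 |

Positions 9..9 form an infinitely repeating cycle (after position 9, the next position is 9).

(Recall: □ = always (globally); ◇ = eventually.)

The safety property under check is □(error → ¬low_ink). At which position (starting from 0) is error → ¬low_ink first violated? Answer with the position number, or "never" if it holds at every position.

Check error → ¬low_ink at each position in order: 0 ✓, 1 ✓.
At position 2 the labels are {error, low_ink}, so error → ¬low_ink is false there. This is the first violation.

2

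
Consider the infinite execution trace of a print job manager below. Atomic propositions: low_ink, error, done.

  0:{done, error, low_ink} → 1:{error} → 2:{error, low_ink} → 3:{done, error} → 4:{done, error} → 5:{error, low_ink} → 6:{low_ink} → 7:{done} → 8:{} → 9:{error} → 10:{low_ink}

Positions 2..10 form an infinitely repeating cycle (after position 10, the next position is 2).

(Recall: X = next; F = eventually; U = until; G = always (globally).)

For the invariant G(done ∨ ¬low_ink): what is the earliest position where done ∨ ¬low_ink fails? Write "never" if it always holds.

2

Check done ∨ ¬low_ink at each position in order: 0 ✓, 1 ✓.
At position 2 the labels are {error, low_ink}, so done ∨ ¬low_ink is false there. This is the first violation.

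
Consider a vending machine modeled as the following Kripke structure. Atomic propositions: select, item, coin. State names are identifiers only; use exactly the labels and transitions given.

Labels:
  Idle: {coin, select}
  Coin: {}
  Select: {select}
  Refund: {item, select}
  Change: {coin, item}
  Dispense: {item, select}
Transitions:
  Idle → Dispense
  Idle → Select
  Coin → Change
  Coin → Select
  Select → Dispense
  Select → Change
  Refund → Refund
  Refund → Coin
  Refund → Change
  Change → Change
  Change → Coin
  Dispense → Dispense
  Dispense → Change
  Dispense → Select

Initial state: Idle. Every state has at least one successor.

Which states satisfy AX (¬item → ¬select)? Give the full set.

{Select, Refund, Change}

States satisfying ¬item → ¬select: {Coin, Refund, Change, Dispense}.
States satisfying AX (¬item → ¬select): {Select, Refund, Change}.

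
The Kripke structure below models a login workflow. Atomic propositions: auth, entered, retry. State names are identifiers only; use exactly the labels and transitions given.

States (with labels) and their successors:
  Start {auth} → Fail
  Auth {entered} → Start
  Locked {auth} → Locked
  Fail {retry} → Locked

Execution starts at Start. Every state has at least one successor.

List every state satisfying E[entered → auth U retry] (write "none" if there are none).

{Start, Fail}

States satisfying entered → auth: {Start, Locked, Fail}.
States satisfying retry: {Fail}.
States satisfying E[entered → auth U retry]: {Start, Fail}.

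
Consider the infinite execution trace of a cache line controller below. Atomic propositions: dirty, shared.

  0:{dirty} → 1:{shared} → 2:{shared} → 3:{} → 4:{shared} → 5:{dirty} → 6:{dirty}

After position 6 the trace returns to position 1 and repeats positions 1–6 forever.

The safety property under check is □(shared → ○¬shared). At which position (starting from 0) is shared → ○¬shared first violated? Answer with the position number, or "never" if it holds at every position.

Check shared → ○¬shared at each position in order: 0 ✓.
At position 1 the labels are {shared} and the next position 2 has {shared}, so shared → ○¬shared is false there. This is the first violation.

1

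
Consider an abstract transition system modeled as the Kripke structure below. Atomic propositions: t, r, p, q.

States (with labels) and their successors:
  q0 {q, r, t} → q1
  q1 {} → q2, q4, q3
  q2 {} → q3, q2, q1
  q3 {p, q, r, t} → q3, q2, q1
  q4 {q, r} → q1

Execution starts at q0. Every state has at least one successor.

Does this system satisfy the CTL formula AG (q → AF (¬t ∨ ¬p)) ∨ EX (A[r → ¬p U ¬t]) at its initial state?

Satisfied

States satisfying q → AF (¬t ∨ ¬p): {q0, q1, q2, q4}.
States satisfying AG (q → AF (¬t ∨ ¬p)): ∅.
States satisfying A[r → ¬p U ¬t]: {q0, q1, q2, q4}.
States satisfying EX (A[r → ¬p U ¬t]): {q0, q1, q2, q3, q4}.
States satisfying AG (q → AF (¬t ∨ ¬p)) ∨ EX (A[r → ¬p U ¬t]): {q0, q1, q2, q3, q4}.
q0 ∈ Sat(AG (q → AF (¬t ∨ ¬p)) ∨ EX (A[r → ¬p U ¬t])).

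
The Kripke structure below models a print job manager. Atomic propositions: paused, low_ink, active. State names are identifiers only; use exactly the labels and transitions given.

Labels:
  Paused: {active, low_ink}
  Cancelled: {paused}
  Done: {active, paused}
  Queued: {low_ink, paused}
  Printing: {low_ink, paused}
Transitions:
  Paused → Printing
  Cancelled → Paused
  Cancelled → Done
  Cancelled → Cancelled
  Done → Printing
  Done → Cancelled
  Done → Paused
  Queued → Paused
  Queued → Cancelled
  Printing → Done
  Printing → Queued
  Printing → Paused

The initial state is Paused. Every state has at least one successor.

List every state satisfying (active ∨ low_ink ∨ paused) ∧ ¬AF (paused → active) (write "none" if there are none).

States satisfying low_ink ∨ paused: {Paused, Cancelled, Done, Queued, Printing}.
States satisfying active ∨ low_ink ∨ paused: {Paused, Cancelled, Done, Queued, Printing}.
States satisfying paused → active: {Paused, Done}.
States satisfying AF (paused → active): {Paused, Done}.
States satisfying ¬AF (paused → active): {Cancelled, Queued, Printing}.
States satisfying (active ∨ low_ink ∨ paused) ∧ ¬AF (paused → active): {Cancelled, Queued, Printing}.

{Cancelled, Queued, Printing}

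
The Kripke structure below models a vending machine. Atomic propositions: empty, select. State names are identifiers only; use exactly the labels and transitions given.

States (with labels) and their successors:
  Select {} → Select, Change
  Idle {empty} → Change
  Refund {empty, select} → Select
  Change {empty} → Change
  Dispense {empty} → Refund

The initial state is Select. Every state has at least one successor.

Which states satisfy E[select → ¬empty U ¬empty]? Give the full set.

States satisfying select → ¬empty: {Select, Idle, Change, Dispense}.
States satisfying ¬empty: {Select}.
States satisfying E[select → ¬empty U ¬empty]: {Select}.

{Select}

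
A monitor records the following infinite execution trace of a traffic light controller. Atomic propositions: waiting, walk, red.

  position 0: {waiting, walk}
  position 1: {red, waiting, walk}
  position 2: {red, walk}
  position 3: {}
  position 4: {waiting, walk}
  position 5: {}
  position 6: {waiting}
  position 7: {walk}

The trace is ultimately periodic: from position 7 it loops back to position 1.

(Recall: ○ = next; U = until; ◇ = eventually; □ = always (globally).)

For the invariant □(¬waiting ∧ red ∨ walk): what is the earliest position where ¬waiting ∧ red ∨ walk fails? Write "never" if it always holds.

3

Check ¬waiting ∧ red ∨ walk at each position in order: 0 ✓, 1 ✓, 2 ✓.
At position 3 the labels are {}, so ¬waiting ∧ red ∨ walk is false there. This is the first violation.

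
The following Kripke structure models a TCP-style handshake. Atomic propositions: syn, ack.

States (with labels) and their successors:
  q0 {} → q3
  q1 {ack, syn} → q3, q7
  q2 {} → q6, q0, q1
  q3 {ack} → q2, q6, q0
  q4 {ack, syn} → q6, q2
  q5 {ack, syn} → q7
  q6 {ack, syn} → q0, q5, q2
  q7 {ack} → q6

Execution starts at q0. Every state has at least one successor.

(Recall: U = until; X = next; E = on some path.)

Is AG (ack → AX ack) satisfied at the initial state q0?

States satisfying ack → AX ack: {q0, q1, q2, q5, q7}.
States satisfying AG (ack → AX ack): ∅.
q3 is reachable from q0 and violates ack → AX ack, so AG fails at q0.
q0 ∉ Sat(AG (ack → AX ack)).

Violated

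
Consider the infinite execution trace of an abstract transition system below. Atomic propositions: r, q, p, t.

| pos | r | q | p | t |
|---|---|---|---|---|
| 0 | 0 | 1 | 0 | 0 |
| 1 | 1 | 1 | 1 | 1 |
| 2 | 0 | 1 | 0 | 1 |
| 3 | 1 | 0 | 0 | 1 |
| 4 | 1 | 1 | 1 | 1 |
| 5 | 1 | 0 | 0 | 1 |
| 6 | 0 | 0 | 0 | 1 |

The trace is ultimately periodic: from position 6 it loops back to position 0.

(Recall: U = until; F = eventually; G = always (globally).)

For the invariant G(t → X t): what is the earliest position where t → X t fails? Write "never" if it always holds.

Check t → X t at each position in order: 0 ✓, 1 ✓, 2 ✓, 3 ✓, 4 ✓, 5 ✓.
At position 6 the labels are {t} and the next position 0 has {q}, so t → X t is false there. This is the first violation.

6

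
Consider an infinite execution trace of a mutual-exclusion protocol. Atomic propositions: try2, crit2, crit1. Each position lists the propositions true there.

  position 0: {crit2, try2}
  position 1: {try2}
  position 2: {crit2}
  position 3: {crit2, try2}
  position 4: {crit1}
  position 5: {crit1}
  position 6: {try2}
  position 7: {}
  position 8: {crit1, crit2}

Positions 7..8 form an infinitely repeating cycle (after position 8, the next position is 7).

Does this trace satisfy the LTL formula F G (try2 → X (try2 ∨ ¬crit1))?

Satisfied

G (try2 → X (try2 ∨ ¬crit1)) holds at position 4, which is reachable from 0, so F G (try2 → X (try2 ∨ ¬crit1)) holds.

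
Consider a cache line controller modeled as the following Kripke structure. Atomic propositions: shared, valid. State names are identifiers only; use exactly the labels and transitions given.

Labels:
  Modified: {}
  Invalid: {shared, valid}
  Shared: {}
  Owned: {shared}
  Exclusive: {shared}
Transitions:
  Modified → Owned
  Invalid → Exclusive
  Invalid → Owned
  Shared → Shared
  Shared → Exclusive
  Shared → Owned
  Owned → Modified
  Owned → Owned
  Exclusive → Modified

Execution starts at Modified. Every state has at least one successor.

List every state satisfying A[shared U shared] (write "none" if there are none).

States satisfying shared: {Invalid, Owned, Exclusive}.
States satisfying A[shared U shared]: {Invalid, Owned, Exclusive}.

{Invalid, Owned, Exclusive}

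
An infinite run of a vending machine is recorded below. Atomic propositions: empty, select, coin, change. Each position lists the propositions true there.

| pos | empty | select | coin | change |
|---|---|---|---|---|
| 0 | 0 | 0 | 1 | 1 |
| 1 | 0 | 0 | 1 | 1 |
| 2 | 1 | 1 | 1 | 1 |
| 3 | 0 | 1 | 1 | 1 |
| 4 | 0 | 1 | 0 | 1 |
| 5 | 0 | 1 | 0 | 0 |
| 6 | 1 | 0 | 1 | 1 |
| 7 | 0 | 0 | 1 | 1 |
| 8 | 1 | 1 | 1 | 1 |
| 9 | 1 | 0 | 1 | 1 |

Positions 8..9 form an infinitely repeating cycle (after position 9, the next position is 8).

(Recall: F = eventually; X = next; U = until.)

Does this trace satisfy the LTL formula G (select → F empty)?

select → F empty holds at every position 0..9, and those are all positions ever visited, so G (select → F empty) holds.
Positions where select holds: 2, 3, 4, 5, 8.
Check F empty at each: 2→ok, 3→ok, 4→ok, 5→ok, 8→ok.

Satisfied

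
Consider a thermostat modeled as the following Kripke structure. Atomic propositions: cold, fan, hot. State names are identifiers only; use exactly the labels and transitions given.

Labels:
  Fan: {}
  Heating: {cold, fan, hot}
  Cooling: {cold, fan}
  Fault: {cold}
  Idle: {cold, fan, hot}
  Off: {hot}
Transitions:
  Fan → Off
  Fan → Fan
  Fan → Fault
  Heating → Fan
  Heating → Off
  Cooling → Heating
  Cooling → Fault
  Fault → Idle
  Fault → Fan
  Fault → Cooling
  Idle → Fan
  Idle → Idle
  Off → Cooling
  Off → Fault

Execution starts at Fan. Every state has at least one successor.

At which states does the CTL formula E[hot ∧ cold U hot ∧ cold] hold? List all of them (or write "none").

{Heating, Idle}

States satisfying hot ∧ cold: {Heating, Idle}.
States satisfying E[hot ∧ cold U hot ∧ cold]: {Heating, Idle}.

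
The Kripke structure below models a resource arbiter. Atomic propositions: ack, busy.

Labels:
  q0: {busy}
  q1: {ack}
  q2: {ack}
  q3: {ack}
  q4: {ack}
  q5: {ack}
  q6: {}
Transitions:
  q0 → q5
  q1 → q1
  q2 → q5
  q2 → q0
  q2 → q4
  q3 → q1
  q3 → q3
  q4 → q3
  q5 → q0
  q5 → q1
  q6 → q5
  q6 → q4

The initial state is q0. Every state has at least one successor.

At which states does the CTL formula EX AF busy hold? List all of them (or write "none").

{q2, q5}

States satisfying AF busy: {q0}.
States satisfying EX AF busy: {q2, q5}.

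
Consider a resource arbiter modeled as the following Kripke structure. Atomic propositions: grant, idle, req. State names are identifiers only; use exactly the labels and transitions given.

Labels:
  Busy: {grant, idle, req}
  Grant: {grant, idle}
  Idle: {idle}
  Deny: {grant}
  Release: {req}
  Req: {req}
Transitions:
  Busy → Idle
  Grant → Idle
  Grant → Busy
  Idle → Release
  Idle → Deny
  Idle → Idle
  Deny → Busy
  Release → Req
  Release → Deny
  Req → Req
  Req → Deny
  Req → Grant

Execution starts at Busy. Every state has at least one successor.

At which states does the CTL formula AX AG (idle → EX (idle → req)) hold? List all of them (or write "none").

none

States satisfying AG (idle → EX (idle → req)): ∅.
States satisfying AX AG (idle → EX (idle → req)): ∅.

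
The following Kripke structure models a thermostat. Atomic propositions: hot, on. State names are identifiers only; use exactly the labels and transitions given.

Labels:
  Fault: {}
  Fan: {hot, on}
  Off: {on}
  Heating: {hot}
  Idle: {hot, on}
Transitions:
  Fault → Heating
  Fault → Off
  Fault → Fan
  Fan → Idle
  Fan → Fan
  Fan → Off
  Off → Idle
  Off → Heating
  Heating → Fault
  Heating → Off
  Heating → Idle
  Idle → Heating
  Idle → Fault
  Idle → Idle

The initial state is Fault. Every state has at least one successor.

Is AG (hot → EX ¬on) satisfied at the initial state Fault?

No

States satisfying hot → EX ¬on: {Fault, Off, Heating, Idle}.
States satisfying AG (hot → EX ¬on): ∅.
Fan is reachable from Fault and violates hot → EX ¬on, so AG fails at Fault.
Fault ∉ Sat(AG (hot → EX ¬on)).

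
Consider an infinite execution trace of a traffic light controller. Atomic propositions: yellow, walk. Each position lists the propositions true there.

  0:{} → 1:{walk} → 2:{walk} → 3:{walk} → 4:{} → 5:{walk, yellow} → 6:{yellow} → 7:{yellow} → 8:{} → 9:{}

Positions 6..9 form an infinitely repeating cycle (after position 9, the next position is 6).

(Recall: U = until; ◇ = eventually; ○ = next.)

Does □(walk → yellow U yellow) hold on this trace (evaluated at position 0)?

walk → yellow U yellow must hold at every position from 0 onward. It fails at position 1, so □(walk → yellow U yellow) is false.
Positions where walk holds: 1, 2, 3, 5.
Check yellow U yellow at each: 1→fails, 2→fails, 3→fails, 5→ok.

Violated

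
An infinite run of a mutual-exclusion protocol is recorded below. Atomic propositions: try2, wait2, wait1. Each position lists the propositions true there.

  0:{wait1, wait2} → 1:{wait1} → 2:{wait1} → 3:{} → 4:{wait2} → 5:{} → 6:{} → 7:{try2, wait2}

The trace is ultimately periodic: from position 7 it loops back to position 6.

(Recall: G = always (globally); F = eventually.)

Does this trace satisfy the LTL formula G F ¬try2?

Satisfied

F ¬try2 holds at every position 0..7, and those are all positions ever visited, so G F ¬try2 holds.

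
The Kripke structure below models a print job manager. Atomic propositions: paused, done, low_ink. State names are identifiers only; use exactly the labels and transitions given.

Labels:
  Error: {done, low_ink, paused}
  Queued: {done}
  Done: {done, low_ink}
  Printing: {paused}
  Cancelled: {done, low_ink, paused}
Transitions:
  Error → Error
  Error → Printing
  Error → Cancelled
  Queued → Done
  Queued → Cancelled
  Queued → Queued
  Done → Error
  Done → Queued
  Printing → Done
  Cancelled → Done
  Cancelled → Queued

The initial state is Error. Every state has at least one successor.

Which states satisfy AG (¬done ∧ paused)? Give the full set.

none

States satisfying ¬done ∧ paused: {Printing}.
States satisfying AG (¬done ∧ paused): ∅.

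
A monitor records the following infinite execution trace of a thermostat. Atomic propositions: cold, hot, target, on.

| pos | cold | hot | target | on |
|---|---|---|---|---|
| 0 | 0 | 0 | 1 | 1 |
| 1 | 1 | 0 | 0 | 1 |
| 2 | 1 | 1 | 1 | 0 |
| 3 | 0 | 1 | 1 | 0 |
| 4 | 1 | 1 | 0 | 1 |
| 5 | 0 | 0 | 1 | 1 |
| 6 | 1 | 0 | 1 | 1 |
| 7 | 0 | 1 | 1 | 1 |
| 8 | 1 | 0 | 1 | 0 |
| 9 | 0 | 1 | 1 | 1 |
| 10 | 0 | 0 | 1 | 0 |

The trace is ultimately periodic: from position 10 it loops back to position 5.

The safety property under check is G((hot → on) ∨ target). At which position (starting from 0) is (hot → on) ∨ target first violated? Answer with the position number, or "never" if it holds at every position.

never

(hot → on) ∨ target holds at every position 0..10, and those are all the positions the trace ever visits, so the invariant G((hot → on) ∨ target) is never violated.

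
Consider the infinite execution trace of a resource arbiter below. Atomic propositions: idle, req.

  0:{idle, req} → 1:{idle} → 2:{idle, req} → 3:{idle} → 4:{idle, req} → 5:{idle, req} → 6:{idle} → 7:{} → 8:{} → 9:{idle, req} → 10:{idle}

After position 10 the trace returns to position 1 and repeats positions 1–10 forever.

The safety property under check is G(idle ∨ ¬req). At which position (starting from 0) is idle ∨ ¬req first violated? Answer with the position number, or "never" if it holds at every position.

idle ∨ ¬req holds at every position 0..10, and those are all the positions the trace ever visits, so the invariant G(idle ∨ ¬req) is never violated.

never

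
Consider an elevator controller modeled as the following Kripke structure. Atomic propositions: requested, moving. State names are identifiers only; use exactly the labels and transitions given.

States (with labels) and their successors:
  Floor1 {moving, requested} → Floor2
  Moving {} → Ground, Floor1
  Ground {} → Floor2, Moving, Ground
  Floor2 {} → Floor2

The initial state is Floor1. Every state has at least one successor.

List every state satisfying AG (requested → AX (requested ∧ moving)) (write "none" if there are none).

{Floor2}

States satisfying requested → AX (requested ∧ moving): {Moving, Ground, Floor2}.
States satisfying AG (requested → AX (requested ∧ moving)): {Floor2}.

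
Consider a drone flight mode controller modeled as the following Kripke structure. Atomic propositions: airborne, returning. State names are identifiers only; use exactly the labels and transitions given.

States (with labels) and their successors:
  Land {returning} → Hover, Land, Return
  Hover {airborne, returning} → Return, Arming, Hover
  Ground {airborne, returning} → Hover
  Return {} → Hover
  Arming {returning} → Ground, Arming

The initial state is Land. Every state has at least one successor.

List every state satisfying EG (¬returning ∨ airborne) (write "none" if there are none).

States satisfying ¬returning ∨ airborne: {Hover, Ground, Return}.
States satisfying EG (¬returning ∨ airborne): {Hover, Ground, Return}.

{Hover, Ground, Return}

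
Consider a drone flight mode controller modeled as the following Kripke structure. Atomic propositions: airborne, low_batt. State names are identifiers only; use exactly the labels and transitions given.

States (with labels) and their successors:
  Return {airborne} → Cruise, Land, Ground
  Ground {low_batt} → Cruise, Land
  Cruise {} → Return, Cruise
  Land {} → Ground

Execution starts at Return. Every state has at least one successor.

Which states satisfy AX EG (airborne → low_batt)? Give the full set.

States satisfying EG (airborne → low_batt): {Ground, Cruise, Land}.
States satisfying AX EG (airborne → low_batt): {Return, Ground, Land}.

{Return, Ground, Land}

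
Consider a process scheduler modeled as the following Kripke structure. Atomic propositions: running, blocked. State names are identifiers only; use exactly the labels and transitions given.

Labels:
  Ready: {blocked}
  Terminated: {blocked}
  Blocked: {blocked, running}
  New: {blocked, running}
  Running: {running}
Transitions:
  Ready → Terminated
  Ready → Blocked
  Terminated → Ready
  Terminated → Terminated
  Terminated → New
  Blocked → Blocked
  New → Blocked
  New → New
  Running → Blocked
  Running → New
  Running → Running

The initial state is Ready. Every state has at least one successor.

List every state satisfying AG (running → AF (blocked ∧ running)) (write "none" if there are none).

States satisfying running → AF (blocked ∧ running): {Ready, Terminated, Blocked, New}.
States satisfying AG (running → AF (blocked ∧ running)): {Ready, Terminated, Blocked, New}.

{Ready, Terminated, Blocked, New}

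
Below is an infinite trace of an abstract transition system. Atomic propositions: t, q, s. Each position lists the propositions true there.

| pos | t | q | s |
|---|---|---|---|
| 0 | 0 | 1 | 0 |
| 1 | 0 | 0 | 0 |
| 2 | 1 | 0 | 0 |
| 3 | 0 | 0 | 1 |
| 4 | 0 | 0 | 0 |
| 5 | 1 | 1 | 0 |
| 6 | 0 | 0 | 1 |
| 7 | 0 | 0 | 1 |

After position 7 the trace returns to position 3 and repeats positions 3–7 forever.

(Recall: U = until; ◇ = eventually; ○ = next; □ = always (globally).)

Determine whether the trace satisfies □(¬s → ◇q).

¬s → ◇q holds at every position 0..7, and those are all positions ever visited, so □(¬s → ◇q) holds.
Positions where ¬s holds: 0, 1, 2, 4, 5.
Check ◇q at each: 0→ok, 1→ok, 2→ok, 4→ok, 5→ok.

Yes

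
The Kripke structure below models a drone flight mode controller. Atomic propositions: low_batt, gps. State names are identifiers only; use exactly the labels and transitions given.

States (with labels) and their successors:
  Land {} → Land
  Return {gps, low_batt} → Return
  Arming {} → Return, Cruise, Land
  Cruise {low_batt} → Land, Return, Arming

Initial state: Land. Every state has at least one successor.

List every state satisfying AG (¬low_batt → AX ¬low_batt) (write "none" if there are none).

{Land, Return}

States satisfying ¬low_batt → AX ¬low_batt: {Land, Return, Cruise}.
States satisfying AG (¬low_batt → AX ¬low_batt): {Land, Return}.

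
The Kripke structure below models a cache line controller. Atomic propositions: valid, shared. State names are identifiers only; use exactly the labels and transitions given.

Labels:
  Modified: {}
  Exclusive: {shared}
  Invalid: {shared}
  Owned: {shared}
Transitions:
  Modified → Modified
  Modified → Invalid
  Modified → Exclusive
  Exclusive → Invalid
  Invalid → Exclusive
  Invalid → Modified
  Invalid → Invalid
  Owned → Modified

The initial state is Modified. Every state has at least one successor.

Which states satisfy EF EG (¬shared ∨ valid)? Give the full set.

States satisfying EG (¬shared ∨ valid): {Modified}.
States satisfying EF EG (¬shared ∨ valid): {Modified, Exclusive, Invalid, Owned}.

{Modified, Exclusive, Invalid, Owned}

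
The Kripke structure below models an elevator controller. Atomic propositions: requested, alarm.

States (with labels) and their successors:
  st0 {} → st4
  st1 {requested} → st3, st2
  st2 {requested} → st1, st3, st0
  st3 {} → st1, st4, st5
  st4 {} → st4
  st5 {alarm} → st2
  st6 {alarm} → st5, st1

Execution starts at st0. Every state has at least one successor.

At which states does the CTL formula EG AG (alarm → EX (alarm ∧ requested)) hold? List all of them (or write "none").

{st0, st4}

States satisfying AG (alarm → EX (alarm ∧ requested)): {st0, st4}.
States satisfying EG AG (alarm → EX (alarm ∧ requested)): {st0, st4}.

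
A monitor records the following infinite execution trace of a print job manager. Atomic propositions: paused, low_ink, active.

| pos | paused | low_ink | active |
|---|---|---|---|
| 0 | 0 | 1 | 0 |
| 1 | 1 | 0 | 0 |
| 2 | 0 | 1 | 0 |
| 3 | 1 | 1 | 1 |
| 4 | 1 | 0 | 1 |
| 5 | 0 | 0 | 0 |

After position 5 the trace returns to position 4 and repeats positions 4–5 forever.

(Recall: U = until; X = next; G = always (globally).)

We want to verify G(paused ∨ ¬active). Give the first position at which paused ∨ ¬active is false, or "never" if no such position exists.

paused ∨ ¬active holds at every position 0..5, and those are all the positions the trace ever visits, so the invariant G(paused ∨ ¬active) is never violated.

never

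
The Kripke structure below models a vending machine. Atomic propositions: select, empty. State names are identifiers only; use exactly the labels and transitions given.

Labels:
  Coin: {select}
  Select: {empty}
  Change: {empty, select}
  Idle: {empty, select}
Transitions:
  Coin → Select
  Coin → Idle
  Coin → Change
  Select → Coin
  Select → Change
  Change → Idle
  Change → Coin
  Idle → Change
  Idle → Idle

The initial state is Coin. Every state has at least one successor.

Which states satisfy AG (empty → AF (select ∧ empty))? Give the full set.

none

States satisfying empty → AF (select ∧ empty): {Coin, Change, Idle}.
States satisfying AG (empty → AF (select ∧ empty)): ∅.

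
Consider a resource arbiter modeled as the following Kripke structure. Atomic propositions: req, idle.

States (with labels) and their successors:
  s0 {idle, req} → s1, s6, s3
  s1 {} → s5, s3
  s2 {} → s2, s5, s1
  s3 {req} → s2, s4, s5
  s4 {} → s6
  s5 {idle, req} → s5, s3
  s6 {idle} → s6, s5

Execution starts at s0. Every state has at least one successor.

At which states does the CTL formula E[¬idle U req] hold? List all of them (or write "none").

{s0, s1, s2, s3, s5}

States satisfying ¬idle: {s1, s2, s3, s4}.
States satisfying req: {s0, s3, s5}.
States satisfying E[¬idle U req]: {s0, s1, s2, s3, s5}.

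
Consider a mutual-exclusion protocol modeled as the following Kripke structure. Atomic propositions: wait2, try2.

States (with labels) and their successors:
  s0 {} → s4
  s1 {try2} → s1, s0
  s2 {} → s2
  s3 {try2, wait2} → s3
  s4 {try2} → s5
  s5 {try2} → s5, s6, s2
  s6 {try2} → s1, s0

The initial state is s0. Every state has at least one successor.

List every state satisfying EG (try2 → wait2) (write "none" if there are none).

States satisfying try2 → wait2: {s0, s2, s3}.
States satisfying EG (try2 → wait2): {s2, s3}.

{s2, s3}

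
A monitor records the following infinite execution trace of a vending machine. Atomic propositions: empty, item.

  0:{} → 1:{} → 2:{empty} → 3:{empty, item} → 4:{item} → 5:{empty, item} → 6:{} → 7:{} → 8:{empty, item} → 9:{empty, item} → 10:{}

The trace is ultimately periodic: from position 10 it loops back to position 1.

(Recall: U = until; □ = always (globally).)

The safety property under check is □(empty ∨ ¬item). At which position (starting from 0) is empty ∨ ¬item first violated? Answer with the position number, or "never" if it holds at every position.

4

Check empty ∨ ¬item at each position in order: 0 ✓, 1 ✓, 2 ✓, 3 ✓.
At position 4 the labels are {item}, so empty ∨ ¬item is false there. This is the first violation.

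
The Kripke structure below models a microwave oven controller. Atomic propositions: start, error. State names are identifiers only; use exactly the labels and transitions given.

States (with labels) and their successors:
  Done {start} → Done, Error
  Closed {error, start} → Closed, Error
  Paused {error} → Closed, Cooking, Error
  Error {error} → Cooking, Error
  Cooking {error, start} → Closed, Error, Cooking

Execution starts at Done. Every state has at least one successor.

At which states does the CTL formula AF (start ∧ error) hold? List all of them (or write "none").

States satisfying start ∧ error: {Closed, Cooking}.
States satisfying AF (start ∧ error): {Closed, Cooking}.

{Closed, Cooking}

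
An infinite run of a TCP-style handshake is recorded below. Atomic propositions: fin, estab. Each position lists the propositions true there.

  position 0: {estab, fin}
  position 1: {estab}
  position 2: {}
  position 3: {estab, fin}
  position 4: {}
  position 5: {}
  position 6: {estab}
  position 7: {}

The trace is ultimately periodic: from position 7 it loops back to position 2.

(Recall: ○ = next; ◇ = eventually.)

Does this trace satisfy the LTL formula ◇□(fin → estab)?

Yes

□(fin → estab) holds at position 0, which is reachable from 0, so ◇□(fin → estab) holds.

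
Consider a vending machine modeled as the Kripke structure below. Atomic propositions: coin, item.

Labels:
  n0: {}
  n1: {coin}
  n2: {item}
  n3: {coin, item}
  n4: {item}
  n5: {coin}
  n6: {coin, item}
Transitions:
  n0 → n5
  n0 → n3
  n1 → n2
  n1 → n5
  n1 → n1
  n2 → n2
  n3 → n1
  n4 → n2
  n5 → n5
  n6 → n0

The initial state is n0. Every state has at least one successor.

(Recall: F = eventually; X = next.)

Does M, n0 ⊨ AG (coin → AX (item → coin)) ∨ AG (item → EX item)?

States satisfying coin → AX (item → coin): {n0, n2, n3, n4, n5, n6}.
States satisfying AG (coin → AX (item → coin)): {n2, n4, n5}.
States satisfying item → EX item: {n0, n1, n2, n4, n5}.
States satisfying AG (item → EX item): {n1, n2, n4, n5}.
States satisfying AG (coin → AX (item → coin)) ∨ AG (item → EX item): {n1, n2, n4, n5}.
n0 ∉ Sat(AG (coin → AX (item → coin)) ∨ AG (item → EX item)).

No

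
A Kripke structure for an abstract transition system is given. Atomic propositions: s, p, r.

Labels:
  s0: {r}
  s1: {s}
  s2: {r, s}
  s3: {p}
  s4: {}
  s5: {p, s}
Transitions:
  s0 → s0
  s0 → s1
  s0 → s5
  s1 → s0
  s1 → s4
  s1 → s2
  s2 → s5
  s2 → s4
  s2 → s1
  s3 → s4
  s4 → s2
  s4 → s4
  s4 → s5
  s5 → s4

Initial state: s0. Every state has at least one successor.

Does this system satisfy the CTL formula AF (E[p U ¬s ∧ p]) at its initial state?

States satisfying E[p U ¬s ∧ p]: {s3}.
States satisfying AF (E[p U ¬s ∧ p]): {s3}.
There is a path from s0 along which E[p U ¬s ∧ p] never holds.
s0 ∉ Sat(AF (E[p U ¬s ∧ p])).

No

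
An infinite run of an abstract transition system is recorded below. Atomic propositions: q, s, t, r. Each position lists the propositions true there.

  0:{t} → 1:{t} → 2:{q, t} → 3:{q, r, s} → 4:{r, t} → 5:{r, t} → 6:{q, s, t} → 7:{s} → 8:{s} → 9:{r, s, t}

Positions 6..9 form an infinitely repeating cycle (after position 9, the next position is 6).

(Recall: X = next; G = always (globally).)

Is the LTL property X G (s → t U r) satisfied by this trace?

The position after 0 is 1; G (s → t U r) is false there.

No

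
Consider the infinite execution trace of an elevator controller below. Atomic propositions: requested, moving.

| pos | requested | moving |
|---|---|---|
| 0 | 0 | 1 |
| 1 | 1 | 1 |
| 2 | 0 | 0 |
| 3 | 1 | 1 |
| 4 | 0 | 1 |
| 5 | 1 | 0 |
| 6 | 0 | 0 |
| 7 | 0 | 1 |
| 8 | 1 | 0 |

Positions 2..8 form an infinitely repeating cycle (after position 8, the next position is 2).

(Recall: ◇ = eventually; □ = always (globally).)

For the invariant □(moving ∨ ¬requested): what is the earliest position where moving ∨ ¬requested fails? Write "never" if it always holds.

Check moving ∨ ¬requested at each position in order: 0 ✓, 1 ✓, 2 ✓, 3 ✓, 4 ✓.
At position 5 the labels are {requested}, so moving ∨ ¬requested is false there. This is the first violation.

5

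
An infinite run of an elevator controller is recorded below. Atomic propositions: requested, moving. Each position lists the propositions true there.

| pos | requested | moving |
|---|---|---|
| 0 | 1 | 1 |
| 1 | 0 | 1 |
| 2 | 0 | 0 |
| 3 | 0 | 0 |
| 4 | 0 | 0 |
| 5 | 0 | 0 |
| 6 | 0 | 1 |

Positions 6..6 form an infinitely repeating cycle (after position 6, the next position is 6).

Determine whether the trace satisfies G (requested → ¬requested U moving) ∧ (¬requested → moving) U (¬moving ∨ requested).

requested → ¬requested U moving holds at every position 0..6, and those are all positions ever visited, so G (requested → ¬requested U moving) holds.
Positions where requested holds: 0.
Check ¬requested U moving at each: 0→ok.
Walking from position 0: ¬moving ∨ requested first holds at position 0, and ¬requested → moving holds at every earlier position along the way, so (¬requested → moving) U (¬moving ∨ requested) holds.
At position 0: G (requested → ¬requested U moving) is true; (¬requested → moving) U (¬moving ∨ requested) is true; so G (requested → ¬requested U moving) ∧ (¬requested → moving) U (¬moving ∨ requested) is true.

Yes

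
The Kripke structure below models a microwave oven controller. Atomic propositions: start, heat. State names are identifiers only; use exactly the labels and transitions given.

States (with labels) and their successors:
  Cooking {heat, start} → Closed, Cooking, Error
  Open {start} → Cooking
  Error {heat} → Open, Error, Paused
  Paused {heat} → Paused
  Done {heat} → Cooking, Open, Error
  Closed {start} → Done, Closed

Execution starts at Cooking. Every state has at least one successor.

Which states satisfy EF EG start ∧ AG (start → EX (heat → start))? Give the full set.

{Cooking, Open, Error, Done, Closed}

States satisfying EG start: {Cooking, Open, Closed}.
States satisfying EF EG start: {Cooking, Open, Error, Done, Closed}.
States satisfying start → EX (heat → start): {Cooking, Open, Error, Paused, Done, Closed}.
States satisfying AG (start → EX (heat → start)): {Cooking, Open, Error, Paused, Done, Closed}.
States satisfying EF EG start ∧ AG (start → EX (heat → start)): {Cooking, Open, Error, Done, Closed}.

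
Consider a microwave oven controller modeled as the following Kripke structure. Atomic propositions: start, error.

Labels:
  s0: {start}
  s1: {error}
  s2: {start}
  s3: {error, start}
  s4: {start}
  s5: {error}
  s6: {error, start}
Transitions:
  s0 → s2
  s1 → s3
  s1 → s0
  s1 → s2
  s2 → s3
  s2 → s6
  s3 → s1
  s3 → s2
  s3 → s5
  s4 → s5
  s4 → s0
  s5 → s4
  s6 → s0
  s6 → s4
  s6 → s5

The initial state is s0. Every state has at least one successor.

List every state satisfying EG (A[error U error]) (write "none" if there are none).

States satisfying A[error U error]: {s1, s3, s5, s6}.
States satisfying EG (A[error U error]): {s1, s3}.

{s1, s3}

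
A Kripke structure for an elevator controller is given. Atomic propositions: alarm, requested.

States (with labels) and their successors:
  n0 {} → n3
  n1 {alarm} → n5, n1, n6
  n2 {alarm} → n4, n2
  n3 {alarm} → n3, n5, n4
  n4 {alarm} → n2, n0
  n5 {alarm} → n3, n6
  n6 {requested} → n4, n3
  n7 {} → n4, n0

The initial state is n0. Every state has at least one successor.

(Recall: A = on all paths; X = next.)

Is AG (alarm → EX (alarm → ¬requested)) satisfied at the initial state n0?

Satisfied

States satisfying alarm → EX (alarm → ¬requested): {n0, n1, n2, n3, n4, n5, n6, n7}.
States satisfying AG (alarm → EX (alarm → ¬requested)): {n0, n1, n2, n3, n4, n5, n6, n7}.
Every state reachable from n0 satisfies alarm → EX (alarm → ¬requested).
n0 ∈ Sat(AG (alarm → EX (alarm → ¬requested))).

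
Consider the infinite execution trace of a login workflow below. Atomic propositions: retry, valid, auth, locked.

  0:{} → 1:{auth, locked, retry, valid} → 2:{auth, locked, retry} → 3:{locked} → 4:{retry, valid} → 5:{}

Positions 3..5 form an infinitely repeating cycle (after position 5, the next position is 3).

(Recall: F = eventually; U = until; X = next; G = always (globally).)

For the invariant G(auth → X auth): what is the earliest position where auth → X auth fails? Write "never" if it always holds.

2

Check auth → X auth at each position in order: 0 ✓, 1 ✓.
At position 2 the labels are {auth, locked, retry} and the next position 3 has {locked}, so auth → X auth is false there. This is the first violation.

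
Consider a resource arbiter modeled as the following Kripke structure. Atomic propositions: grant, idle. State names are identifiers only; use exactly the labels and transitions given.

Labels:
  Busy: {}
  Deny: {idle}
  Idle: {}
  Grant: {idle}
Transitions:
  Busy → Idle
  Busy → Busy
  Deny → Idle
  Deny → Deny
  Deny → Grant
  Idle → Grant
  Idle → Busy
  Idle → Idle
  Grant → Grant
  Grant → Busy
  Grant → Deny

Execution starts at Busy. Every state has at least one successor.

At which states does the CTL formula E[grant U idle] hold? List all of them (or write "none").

States satisfying grant: ∅.
States satisfying idle: {Deny, Grant}.
States satisfying E[grant U idle]: {Deny, Grant}.

{Deny, Grant}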